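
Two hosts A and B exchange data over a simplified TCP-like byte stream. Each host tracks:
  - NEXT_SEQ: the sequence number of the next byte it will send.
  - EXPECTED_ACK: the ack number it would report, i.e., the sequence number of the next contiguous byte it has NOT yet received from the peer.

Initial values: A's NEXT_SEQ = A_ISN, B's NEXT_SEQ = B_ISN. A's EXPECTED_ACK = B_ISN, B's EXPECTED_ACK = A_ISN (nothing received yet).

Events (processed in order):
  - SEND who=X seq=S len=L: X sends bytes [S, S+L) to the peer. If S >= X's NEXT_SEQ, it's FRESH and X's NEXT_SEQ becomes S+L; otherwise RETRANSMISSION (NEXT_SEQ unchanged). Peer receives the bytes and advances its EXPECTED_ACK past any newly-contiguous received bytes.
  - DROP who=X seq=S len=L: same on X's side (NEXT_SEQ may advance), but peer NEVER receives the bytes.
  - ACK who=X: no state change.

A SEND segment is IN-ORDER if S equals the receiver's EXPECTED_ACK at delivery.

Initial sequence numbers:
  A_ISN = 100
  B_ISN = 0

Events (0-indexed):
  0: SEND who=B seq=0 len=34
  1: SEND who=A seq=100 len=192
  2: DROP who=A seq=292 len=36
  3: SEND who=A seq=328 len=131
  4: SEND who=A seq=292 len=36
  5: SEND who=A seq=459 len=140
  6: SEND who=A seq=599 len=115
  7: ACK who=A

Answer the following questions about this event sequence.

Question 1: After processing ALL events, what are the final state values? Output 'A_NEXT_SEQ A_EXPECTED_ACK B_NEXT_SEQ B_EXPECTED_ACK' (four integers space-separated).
Answer: 714 34 34 714

Derivation:
After event 0: A_seq=100 A_ack=34 B_seq=34 B_ack=100
After event 1: A_seq=292 A_ack=34 B_seq=34 B_ack=292
After event 2: A_seq=328 A_ack=34 B_seq=34 B_ack=292
After event 3: A_seq=459 A_ack=34 B_seq=34 B_ack=292
After event 4: A_seq=459 A_ack=34 B_seq=34 B_ack=459
After event 5: A_seq=599 A_ack=34 B_seq=34 B_ack=599
After event 6: A_seq=714 A_ack=34 B_seq=34 B_ack=714
After event 7: A_seq=714 A_ack=34 B_seq=34 B_ack=714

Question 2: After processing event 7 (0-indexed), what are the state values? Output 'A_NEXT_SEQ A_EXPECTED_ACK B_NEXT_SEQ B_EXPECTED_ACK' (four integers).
After event 0: A_seq=100 A_ack=34 B_seq=34 B_ack=100
After event 1: A_seq=292 A_ack=34 B_seq=34 B_ack=292
After event 2: A_seq=328 A_ack=34 B_seq=34 B_ack=292
After event 3: A_seq=459 A_ack=34 B_seq=34 B_ack=292
After event 4: A_seq=459 A_ack=34 B_seq=34 B_ack=459
After event 5: A_seq=599 A_ack=34 B_seq=34 B_ack=599
After event 6: A_seq=714 A_ack=34 B_seq=34 B_ack=714
After event 7: A_seq=714 A_ack=34 B_seq=34 B_ack=714

714 34 34 714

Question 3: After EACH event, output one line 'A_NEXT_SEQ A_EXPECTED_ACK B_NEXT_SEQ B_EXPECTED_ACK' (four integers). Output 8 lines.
100 34 34 100
292 34 34 292
328 34 34 292
459 34 34 292
459 34 34 459
599 34 34 599
714 34 34 714
714 34 34 714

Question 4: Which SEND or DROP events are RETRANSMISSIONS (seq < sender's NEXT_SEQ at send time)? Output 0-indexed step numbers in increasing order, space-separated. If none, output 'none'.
Step 0: SEND seq=0 -> fresh
Step 1: SEND seq=100 -> fresh
Step 2: DROP seq=292 -> fresh
Step 3: SEND seq=328 -> fresh
Step 4: SEND seq=292 -> retransmit
Step 5: SEND seq=459 -> fresh
Step 6: SEND seq=599 -> fresh

Answer: 4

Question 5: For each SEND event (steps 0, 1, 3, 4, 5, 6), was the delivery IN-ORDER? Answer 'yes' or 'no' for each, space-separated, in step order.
Step 0: SEND seq=0 -> in-order
Step 1: SEND seq=100 -> in-order
Step 3: SEND seq=328 -> out-of-order
Step 4: SEND seq=292 -> in-order
Step 5: SEND seq=459 -> in-order
Step 6: SEND seq=599 -> in-order

Answer: yes yes no yes yes yes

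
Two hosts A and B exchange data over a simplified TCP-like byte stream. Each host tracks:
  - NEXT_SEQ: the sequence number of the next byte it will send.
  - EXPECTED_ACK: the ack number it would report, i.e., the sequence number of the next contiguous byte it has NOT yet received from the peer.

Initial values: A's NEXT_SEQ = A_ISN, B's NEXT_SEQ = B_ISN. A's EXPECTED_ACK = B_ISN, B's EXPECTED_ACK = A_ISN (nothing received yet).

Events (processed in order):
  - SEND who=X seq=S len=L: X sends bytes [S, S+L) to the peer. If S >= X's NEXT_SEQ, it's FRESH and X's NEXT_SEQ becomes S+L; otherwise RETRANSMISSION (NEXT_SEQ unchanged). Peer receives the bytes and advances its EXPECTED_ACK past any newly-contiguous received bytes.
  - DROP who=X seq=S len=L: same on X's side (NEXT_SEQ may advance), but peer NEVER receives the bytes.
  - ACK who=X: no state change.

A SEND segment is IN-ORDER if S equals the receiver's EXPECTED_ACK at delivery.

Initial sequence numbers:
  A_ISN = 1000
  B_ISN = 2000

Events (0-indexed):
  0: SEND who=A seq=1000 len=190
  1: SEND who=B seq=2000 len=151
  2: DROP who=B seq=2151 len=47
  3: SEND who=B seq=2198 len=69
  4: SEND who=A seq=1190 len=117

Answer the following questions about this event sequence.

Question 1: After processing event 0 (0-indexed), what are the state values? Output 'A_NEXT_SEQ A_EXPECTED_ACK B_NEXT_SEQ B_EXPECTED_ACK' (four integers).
After event 0: A_seq=1190 A_ack=2000 B_seq=2000 B_ack=1190

1190 2000 2000 1190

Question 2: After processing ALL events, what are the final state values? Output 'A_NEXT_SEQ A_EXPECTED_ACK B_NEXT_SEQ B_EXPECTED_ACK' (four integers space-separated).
After event 0: A_seq=1190 A_ack=2000 B_seq=2000 B_ack=1190
After event 1: A_seq=1190 A_ack=2151 B_seq=2151 B_ack=1190
After event 2: A_seq=1190 A_ack=2151 B_seq=2198 B_ack=1190
After event 3: A_seq=1190 A_ack=2151 B_seq=2267 B_ack=1190
After event 4: A_seq=1307 A_ack=2151 B_seq=2267 B_ack=1307

Answer: 1307 2151 2267 1307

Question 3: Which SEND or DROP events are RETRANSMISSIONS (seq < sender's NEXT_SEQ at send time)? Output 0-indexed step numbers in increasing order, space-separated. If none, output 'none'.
Step 0: SEND seq=1000 -> fresh
Step 1: SEND seq=2000 -> fresh
Step 2: DROP seq=2151 -> fresh
Step 3: SEND seq=2198 -> fresh
Step 4: SEND seq=1190 -> fresh

Answer: none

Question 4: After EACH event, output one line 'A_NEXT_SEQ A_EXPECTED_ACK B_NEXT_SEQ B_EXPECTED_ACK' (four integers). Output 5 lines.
1190 2000 2000 1190
1190 2151 2151 1190
1190 2151 2198 1190
1190 2151 2267 1190
1307 2151 2267 1307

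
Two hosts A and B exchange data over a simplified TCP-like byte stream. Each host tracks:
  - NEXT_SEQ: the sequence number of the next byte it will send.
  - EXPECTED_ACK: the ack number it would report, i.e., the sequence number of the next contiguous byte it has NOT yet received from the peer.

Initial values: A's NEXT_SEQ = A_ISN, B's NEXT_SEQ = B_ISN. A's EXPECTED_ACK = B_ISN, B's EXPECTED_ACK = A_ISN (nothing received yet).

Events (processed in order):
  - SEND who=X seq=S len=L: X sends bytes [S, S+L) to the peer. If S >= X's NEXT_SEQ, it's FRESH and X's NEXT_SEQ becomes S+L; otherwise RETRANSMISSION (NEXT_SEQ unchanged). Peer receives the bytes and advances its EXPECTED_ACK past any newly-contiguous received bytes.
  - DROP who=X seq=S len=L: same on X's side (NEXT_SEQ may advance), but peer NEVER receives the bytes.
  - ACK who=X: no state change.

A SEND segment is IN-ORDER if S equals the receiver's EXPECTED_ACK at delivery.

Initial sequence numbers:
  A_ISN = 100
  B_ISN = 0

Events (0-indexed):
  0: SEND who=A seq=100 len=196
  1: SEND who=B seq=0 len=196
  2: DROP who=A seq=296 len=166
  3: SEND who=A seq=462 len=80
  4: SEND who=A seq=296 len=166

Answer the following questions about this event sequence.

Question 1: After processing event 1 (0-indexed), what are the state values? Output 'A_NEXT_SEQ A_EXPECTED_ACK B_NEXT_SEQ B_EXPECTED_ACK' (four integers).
After event 0: A_seq=296 A_ack=0 B_seq=0 B_ack=296
After event 1: A_seq=296 A_ack=196 B_seq=196 B_ack=296

296 196 196 296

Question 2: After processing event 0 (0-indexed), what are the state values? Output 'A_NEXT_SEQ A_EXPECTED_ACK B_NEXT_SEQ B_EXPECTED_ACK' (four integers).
After event 0: A_seq=296 A_ack=0 B_seq=0 B_ack=296

296 0 0 296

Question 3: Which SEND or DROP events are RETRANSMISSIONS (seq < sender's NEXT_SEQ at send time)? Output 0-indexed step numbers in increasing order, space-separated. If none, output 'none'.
Answer: 4

Derivation:
Step 0: SEND seq=100 -> fresh
Step 1: SEND seq=0 -> fresh
Step 2: DROP seq=296 -> fresh
Step 3: SEND seq=462 -> fresh
Step 4: SEND seq=296 -> retransmit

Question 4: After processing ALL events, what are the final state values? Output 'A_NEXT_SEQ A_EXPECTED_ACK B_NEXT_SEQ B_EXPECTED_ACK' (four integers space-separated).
After event 0: A_seq=296 A_ack=0 B_seq=0 B_ack=296
After event 1: A_seq=296 A_ack=196 B_seq=196 B_ack=296
After event 2: A_seq=462 A_ack=196 B_seq=196 B_ack=296
After event 3: A_seq=542 A_ack=196 B_seq=196 B_ack=296
After event 4: A_seq=542 A_ack=196 B_seq=196 B_ack=542

Answer: 542 196 196 542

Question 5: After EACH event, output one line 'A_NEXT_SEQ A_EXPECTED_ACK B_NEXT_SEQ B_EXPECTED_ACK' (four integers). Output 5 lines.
296 0 0 296
296 196 196 296
462 196 196 296
542 196 196 296
542 196 196 542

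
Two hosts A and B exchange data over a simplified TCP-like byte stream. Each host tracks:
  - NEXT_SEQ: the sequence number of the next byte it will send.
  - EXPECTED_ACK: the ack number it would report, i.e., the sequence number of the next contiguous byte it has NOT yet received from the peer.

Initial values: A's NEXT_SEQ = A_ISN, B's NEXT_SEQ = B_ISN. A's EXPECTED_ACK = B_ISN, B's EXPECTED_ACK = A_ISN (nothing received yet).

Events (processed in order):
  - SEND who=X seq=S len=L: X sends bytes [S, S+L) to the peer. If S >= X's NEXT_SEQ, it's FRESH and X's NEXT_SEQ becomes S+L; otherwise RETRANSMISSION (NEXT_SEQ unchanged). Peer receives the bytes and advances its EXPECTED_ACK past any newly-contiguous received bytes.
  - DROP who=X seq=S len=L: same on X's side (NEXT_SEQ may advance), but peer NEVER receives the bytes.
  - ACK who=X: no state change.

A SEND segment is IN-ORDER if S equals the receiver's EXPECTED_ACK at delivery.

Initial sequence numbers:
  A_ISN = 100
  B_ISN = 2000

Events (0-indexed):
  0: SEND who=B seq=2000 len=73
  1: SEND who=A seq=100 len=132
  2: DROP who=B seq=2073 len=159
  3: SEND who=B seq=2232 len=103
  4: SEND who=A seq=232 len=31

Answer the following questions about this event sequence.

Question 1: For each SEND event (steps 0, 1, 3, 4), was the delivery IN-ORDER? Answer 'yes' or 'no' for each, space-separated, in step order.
Answer: yes yes no yes

Derivation:
Step 0: SEND seq=2000 -> in-order
Step 1: SEND seq=100 -> in-order
Step 3: SEND seq=2232 -> out-of-order
Step 4: SEND seq=232 -> in-order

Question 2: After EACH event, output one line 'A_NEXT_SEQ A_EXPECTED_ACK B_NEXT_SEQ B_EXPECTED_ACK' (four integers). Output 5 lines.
100 2073 2073 100
232 2073 2073 232
232 2073 2232 232
232 2073 2335 232
263 2073 2335 263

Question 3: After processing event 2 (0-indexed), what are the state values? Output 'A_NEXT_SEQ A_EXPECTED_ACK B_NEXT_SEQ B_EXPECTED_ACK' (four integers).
After event 0: A_seq=100 A_ack=2073 B_seq=2073 B_ack=100
After event 1: A_seq=232 A_ack=2073 B_seq=2073 B_ack=232
After event 2: A_seq=232 A_ack=2073 B_seq=2232 B_ack=232

232 2073 2232 232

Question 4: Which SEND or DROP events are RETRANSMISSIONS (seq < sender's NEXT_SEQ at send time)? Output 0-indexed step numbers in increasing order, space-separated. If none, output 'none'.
Answer: none

Derivation:
Step 0: SEND seq=2000 -> fresh
Step 1: SEND seq=100 -> fresh
Step 2: DROP seq=2073 -> fresh
Step 3: SEND seq=2232 -> fresh
Step 4: SEND seq=232 -> fresh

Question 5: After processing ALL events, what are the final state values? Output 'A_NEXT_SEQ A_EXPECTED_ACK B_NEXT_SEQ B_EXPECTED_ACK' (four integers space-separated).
Answer: 263 2073 2335 263

Derivation:
After event 0: A_seq=100 A_ack=2073 B_seq=2073 B_ack=100
After event 1: A_seq=232 A_ack=2073 B_seq=2073 B_ack=232
After event 2: A_seq=232 A_ack=2073 B_seq=2232 B_ack=232
After event 3: A_seq=232 A_ack=2073 B_seq=2335 B_ack=232
After event 4: A_seq=263 A_ack=2073 B_seq=2335 B_ack=263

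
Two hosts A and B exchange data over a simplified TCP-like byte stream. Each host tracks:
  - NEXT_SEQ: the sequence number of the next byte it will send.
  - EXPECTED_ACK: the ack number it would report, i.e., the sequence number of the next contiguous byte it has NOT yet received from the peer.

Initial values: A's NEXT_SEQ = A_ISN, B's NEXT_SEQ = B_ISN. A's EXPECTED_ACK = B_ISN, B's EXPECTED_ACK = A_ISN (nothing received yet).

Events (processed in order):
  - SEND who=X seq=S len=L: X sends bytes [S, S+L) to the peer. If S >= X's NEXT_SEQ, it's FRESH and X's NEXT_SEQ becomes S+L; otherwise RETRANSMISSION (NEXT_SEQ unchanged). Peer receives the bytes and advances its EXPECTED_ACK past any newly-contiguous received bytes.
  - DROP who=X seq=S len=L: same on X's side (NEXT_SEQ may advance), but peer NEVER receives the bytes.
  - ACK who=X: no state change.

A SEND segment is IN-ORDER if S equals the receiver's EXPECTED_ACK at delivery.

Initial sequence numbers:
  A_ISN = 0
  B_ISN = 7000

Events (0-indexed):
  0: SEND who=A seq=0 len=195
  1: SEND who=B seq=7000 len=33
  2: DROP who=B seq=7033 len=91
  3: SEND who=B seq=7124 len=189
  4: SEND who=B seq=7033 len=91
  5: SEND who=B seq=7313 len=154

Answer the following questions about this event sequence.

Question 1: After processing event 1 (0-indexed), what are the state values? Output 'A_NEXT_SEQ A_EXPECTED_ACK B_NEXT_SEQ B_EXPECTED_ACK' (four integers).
After event 0: A_seq=195 A_ack=7000 B_seq=7000 B_ack=195
After event 1: A_seq=195 A_ack=7033 B_seq=7033 B_ack=195

195 7033 7033 195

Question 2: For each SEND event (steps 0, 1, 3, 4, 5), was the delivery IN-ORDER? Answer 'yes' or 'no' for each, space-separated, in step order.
Step 0: SEND seq=0 -> in-order
Step 1: SEND seq=7000 -> in-order
Step 3: SEND seq=7124 -> out-of-order
Step 4: SEND seq=7033 -> in-order
Step 5: SEND seq=7313 -> in-order

Answer: yes yes no yes yes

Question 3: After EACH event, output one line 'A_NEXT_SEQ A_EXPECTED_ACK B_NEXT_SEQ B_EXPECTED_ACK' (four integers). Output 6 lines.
195 7000 7000 195
195 7033 7033 195
195 7033 7124 195
195 7033 7313 195
195 7313 7313 195
195 7467 7467 195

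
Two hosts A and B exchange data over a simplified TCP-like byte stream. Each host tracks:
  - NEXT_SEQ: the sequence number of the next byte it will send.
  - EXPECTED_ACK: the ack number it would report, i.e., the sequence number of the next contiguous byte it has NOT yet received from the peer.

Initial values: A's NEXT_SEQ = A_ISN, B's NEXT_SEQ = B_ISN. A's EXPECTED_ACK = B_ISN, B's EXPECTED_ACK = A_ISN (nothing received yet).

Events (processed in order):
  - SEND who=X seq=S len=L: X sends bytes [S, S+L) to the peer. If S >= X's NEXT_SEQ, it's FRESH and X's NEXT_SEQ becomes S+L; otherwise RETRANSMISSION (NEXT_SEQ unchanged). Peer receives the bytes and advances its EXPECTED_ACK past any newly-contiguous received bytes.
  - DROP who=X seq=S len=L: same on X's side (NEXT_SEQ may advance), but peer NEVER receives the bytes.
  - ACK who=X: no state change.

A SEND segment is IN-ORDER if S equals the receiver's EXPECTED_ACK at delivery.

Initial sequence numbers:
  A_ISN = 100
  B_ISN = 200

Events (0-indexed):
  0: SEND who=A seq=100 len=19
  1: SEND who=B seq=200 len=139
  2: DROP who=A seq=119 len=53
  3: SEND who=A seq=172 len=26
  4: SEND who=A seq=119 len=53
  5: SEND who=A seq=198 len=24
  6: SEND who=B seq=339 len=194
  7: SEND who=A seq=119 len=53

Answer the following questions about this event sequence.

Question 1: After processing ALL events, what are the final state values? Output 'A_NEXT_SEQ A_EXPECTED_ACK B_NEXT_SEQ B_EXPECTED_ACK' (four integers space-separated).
After event 0: A_seq=119 A_ack=200 B_seq=200 B_ack=119
After event 1: A_seq=119 A_ack=339 B_seq=339 B_ack=119
After event 2: A_seq=172 A_ack=339 B_seq=339 B_ack=119
After event 3: A_seq=198 A_ack=339 B_seq=339 B_ack=119
After event 4: A_seq=198 A_ack=339 B_seq=339 B_ack=198
After event 5: A_seq=222 A_ack=339 B_seq=339 B_ack=222
After event 6: A_seq=222 A_ack=533 B_seq=533 B_ack=222
After event 7: A_seq=222 A_ack=533 B_seq=533 B_ack=222

Answer: 222 533 533 222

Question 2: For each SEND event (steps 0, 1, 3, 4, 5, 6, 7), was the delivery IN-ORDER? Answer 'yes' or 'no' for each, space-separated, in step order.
Step 0: SEND seq=100 -> in-order
Step 1: SEND seq=200 -> in-order
Step 3: SEND seq=172 -> out-of-order
Step 4: SEND seq=119 -> in-order
Step 5: SEND seq=198 -> in-order
Step 6: SEND seq=339 -> in-order
Step 7: SEND seq=119 -> out-of-order

Answer: yes yes no yes yes yes no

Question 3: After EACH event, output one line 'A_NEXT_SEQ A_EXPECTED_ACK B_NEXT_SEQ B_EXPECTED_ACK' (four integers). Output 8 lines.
119 200 200 119
119 339 339 119
172 339 339 119
198 339 339 119
198 339 339 198
222 339 339 222
222 533 533 222
222 533 533 222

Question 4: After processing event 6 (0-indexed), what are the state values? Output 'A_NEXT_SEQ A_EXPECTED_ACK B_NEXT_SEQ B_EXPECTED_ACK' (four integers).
After event 0: A_seq=119 A_ack=200 B_seq=200 B_ack=119
After event 1: A_seq=119 A_ack=339 B_seq=339 B_ack=119
After event 2: A_seq=172 A_ack=339 B_seq=339 B_ack=119
After event 3: A_seq=198 A_ack=339 B_seq=339 B_ack=119
After event 4: A_seq=198 A_ack=339 B_seq=339 B_ack=198
After event 5: A_seq=222 A_ack=339 B_seq=339 B_ack=222
After event 6: A_seq=222 A_ack=533 B_seq=533 B_ack=222

222 533 533 222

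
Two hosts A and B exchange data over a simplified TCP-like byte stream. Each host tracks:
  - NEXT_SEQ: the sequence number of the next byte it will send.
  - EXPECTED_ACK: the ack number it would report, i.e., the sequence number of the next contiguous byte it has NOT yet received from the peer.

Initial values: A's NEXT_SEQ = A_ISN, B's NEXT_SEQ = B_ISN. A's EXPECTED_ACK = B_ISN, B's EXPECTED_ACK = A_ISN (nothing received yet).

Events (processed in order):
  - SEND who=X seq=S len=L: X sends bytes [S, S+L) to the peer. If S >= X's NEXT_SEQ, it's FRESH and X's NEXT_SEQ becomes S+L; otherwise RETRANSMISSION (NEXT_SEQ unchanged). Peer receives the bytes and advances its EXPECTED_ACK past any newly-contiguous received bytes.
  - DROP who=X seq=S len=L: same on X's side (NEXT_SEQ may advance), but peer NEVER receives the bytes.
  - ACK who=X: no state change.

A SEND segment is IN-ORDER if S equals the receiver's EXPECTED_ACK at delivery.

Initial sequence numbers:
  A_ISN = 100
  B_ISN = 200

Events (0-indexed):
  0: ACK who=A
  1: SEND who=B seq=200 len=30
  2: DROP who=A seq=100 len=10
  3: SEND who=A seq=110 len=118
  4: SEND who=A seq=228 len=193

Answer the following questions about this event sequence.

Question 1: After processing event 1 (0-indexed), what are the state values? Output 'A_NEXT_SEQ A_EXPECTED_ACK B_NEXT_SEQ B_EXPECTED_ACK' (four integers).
After event 0: A_seq=100 A_ack=200 B_seq=200 B_ack=100
After event 1: A_seq=100 A_ack=230 B_seq=230 B_ack=100

100 230 230 100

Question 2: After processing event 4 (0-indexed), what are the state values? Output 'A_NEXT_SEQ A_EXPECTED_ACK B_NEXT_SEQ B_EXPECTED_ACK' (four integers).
After event 0: A_seq=100 A_ack=200 B_seq=200 B_ack=100
After event 1: A_seq=100 A_ack=230 B_seq=230 B_ack=100
After event 2: A_seq=110 A_ack=230 B_seq=230 B_ack=100
After event 3: A_seq=228 A_ack=230 B_seq=230 B_ack=100
After event 4: A_seq=421 A_ack=230 B_seq=230 B_ack=100

421 230 230 100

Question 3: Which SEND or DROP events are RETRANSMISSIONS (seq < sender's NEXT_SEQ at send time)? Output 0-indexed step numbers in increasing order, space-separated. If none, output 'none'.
Step 1: SEND seq=200 -> fresh
Step 2: DROP seq=100 -> fresh
Step 3: SEND seq=110 -> fresh
Step 4: SEND seq=228 -> fresh

Answer: none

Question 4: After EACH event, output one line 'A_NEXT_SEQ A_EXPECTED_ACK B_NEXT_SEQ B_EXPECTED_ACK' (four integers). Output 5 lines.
100 200 200 100
100 230 230 100
110 230 230 100
228 230 230 100
421 230 230 100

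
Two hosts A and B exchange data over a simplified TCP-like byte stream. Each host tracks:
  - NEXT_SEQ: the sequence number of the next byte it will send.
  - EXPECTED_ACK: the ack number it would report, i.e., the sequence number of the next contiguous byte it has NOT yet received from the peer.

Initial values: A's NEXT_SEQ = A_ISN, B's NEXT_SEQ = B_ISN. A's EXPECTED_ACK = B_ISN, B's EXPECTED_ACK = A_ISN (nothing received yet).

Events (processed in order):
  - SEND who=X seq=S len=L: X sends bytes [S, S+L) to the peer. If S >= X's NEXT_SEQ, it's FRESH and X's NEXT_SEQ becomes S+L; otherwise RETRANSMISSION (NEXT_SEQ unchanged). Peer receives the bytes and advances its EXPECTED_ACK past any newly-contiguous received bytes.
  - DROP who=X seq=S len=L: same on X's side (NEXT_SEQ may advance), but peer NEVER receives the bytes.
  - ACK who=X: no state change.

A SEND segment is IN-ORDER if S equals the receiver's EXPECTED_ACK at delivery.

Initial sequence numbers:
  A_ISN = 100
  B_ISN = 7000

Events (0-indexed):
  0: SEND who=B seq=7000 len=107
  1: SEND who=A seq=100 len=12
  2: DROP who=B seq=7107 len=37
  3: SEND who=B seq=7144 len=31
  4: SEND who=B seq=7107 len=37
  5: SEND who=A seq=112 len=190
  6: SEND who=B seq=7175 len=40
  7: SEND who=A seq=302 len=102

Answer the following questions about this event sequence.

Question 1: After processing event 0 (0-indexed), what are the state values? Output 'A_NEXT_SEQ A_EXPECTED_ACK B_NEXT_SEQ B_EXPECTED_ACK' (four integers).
After event 0: A_seq=100 A_ack=7107 B_seq=7107 B_ack=100

100 7107 7107 100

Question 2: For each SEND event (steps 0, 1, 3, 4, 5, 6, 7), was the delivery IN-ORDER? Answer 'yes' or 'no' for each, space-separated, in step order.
Answer: yes yes no yes yes yes yes

Derivation:
Step 0: SEND seq=7000 -> in-order
Step 1: SEND seq=100 -> in-order
Step 3: SEND seq=7144 -> out-of-order
Step 4: SEND seq=7107 -> in-order
Step 5: SEND seq=112 -> in-order
Step 6: SEND seq=7175 -> in-order
Step 7: SEND seq=302 -> in-order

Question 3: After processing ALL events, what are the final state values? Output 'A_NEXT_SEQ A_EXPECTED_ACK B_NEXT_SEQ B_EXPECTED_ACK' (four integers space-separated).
Answer: 404 7215 7215 404

Derivation:
After event 0: A_seq=100 A_ack=7107 B_seq=7107 B_ack=100
After event 1: A_seq=112 A_ack=7107 B_seq=7107 B_ack=112
After event 2: A_seq=112 A_ack=7107 B_seq=7144 B_ack=112
After event 3: A_seq=112 A_ack=7107 B_seq=7175 B_ack=112
After event 4: A_seq=112 A_ack=7175 B_seq=7175 B_ack=112
After event 5: A_seq=302 A_ack=7175 B_seq=7175 B_ack=302
After event 6: A_seq=302 A_ack=7215 B_seq=7215 B_ack=302
After event 7: A_seq=404 A_ack=7215 B_seq=7215 B_ack=404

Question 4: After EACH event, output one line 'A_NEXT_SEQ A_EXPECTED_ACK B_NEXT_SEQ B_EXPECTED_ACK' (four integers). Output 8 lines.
100 7107 7107 100
112 7107 7107 112
112 7107 7144 112
112 7107 7175 112
112 7175 7175 112
302 7175 7175 302
302 7215 7215 302
404 7215 7215 404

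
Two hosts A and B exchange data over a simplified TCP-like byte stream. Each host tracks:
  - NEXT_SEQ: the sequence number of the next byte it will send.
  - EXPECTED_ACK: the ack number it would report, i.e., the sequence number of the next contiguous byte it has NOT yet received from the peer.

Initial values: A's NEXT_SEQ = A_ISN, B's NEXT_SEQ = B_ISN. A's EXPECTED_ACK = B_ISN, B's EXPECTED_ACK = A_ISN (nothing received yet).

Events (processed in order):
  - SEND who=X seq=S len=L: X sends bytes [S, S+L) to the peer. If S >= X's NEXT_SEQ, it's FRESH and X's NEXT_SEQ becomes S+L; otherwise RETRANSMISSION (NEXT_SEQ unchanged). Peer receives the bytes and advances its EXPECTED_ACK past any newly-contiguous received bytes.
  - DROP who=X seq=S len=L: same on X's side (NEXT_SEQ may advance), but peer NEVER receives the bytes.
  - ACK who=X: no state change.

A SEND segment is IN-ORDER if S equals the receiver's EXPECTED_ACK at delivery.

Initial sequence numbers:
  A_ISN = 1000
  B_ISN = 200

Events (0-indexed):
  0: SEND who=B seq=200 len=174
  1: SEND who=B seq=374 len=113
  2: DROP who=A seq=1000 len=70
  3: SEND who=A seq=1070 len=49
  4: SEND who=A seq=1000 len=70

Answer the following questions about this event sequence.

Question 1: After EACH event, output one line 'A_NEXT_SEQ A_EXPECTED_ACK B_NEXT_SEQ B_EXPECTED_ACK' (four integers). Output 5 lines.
1000 374 374 1000
1000 487 487 1000
1070 487 487 1000
1119 487 487 1000
1119 487 487 1119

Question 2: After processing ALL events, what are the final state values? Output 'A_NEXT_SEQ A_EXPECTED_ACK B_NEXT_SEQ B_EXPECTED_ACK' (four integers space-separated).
Answer: 1119 487 487 1119

Derivation:
After event 0: A_seq=1000 A_ack=374 B_seq=374 B_ack=1000
After event 1: A_seq=1000 A_ack=487 B_seq=487 B_ack=1000
After event 2: A_seq=1070 A_ack=487 B_seq=487 B_ack=1000
After event 3: A_seq=1119 A_ack=487 B_seq=487 B_ack=1000
After event 4: A_seq=1119 A_ack=487 B_seq=487 B_ack=1119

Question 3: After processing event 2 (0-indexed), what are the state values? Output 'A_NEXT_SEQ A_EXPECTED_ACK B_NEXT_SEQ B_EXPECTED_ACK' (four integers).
After event 0: A_seq=1000 A_ack=374 B_seq=374 B_ack=1000
After event 1: A_seq=1000 A_ack=487 B_seq=487 B_ack=1000
After event 2: A_seq=1070 A_ack=487 B_seq=487 B_ack=1000

1070 487 487 1000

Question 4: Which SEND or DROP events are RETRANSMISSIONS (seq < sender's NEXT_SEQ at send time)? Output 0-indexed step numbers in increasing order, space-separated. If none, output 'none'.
Step 0: SEND seq=200 -> fresh
Step 1: SEND seq=374 -> fresh
Step 2: DROP seq=1000 -> fresh
Step 3: SEND seq=1070 -> fresh
Step 4: SEND seq=1000 -> retransmit

Answer: 4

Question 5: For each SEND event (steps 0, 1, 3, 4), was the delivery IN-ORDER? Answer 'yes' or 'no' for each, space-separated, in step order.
Step 0: SEND seq=200 -> in-order
Step 1: SEND seq=374 -> in-order
Step 3: SEND seq=1070 -> out-of-order
Step 4: SEND seq=1000 -> in-order

Answer: yes yes no yes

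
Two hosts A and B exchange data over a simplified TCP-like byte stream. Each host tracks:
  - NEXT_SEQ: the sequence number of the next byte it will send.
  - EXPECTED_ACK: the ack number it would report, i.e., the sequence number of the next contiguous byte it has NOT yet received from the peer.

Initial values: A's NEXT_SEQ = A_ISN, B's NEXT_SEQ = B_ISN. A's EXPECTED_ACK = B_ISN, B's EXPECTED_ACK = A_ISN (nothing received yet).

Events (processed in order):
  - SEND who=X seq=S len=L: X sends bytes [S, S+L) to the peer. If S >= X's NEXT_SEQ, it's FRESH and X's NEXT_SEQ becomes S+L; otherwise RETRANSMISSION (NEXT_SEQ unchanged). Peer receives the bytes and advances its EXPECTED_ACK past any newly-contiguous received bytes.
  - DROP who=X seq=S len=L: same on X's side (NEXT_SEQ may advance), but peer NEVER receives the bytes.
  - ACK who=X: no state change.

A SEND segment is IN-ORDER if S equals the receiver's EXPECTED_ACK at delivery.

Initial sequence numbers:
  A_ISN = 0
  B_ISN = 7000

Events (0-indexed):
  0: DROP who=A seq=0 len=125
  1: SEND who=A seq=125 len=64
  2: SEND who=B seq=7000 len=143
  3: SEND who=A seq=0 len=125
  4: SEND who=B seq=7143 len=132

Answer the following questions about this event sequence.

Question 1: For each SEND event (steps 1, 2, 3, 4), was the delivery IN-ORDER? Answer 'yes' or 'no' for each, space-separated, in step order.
Answer: no yes yes yes

Derivation:
Step 1: SEND seq=125 -> out-of-order
Step 2: SEND seq=7000 -> in-order
Step 3: SEND seq=0 -> in-order
Step 4: SEND seq=7143 -> in-order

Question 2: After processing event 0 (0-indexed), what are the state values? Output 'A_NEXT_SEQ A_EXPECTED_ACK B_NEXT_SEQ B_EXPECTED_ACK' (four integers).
After event 0: A_seq=125 A_ack=7000 B_seq=7000 B_ack=0

125 7000 7000 0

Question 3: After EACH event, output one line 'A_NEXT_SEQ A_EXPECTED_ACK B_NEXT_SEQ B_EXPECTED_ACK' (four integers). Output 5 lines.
125 7000 7000 0
189 7000 7000 0
189 7143 7143 0
189 7143 7143 189
189 7275 7275 189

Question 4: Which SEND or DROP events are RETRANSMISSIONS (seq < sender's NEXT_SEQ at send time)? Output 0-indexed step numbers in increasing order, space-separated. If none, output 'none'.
Answer: 3

Derivation:
Step 0: DROP seq=0 -> fresh
Step 1: SEND seq=125 -> fresh
Step 2: SEND seq=7000 -> fresh
Step 3: SEND seq=0 -> retransmit
Step 4: SEND seq=7143 -> fresh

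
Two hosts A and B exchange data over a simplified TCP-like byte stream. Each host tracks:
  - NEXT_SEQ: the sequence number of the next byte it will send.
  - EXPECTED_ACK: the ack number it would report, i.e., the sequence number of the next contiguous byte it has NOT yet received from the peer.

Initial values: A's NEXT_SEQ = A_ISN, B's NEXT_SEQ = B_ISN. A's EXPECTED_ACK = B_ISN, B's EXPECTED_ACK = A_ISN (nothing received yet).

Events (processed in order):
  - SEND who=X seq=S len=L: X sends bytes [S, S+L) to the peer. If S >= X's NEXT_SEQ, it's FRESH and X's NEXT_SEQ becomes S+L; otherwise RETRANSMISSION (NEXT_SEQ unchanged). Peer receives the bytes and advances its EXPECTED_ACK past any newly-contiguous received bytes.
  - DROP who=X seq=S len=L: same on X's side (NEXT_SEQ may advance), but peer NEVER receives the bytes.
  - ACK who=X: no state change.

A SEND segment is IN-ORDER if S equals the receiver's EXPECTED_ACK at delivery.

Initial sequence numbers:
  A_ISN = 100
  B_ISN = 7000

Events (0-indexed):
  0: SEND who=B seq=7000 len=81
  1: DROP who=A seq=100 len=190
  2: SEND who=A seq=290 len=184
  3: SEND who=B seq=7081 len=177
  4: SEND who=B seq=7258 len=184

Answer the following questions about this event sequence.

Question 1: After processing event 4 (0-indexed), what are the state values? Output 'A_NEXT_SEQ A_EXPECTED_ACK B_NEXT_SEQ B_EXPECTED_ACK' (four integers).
After event 0: A_seq=100 A_ack=7081 B_seq=7081 B_ack=100
After event 1: A_seq=290 A_ack=7081 B_seq=7081 B_ack=100
After event 2: A_seq=474 A_ack=7081 B_seq=7081 B_ack=100
After event 3: A_seq=474 A_ack=7258 B_seq=7258 B_ack=100
After event 4: A_seq=474 A_ack=7442 B_seq=7442 B_ack=100

474 7442 7442 100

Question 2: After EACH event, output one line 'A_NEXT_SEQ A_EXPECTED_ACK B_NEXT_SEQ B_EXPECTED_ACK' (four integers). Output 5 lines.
100 7081 7081 100
290 7081 7081 100
474 7081 7081 100
474 7258 7258 100
474 7442 7442 100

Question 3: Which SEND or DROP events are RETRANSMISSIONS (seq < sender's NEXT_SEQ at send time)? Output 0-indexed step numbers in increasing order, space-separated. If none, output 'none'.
Answer: none

Derivation:
Step 0: SEND seq=7000 -> fresh
Step 1: DROP seq=100 -> fresh
Step 2: SEND seq=290 -> fresh
Step 3: SEND seq=7081 -> fresh
Step 4: SEND seq=7258 -> fresh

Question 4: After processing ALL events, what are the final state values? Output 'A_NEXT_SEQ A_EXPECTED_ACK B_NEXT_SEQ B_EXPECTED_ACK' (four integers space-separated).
Answer: 474 7442 7442 100

Derivation:
After event 0: A_seq=100 A_ack=7081 B_seq=7081 B_ack=100
After event 1: A_seq=290 A_ack=7081 B_seq=7081 B_ack=100
After event 2: A_seq=474 A_ack=7081 B_seq=7081 B_ack=100
After event 3: A_seq=474 A_ack=7258 B_seq=7258 B_ack=100
After event 4: A_seq=474 A_ack=7442 B_seq=7442 B_ack=100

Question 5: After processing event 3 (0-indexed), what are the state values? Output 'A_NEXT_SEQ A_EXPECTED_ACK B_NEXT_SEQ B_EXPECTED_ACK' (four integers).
After event 0: A_seq=100 A_ack=7081 B_seq=7081 B_ack=100
After event 1: A_seq=290 A_ack=7081 B_seq=7081 B_ack=100
After event 2: A_seq=474 A_ack=7081 B_seq=7081 B_ack=100
After event 3: A_seq=474 A_ack=7258 B_seq=7258 B_ack=100

474 7258 7258 100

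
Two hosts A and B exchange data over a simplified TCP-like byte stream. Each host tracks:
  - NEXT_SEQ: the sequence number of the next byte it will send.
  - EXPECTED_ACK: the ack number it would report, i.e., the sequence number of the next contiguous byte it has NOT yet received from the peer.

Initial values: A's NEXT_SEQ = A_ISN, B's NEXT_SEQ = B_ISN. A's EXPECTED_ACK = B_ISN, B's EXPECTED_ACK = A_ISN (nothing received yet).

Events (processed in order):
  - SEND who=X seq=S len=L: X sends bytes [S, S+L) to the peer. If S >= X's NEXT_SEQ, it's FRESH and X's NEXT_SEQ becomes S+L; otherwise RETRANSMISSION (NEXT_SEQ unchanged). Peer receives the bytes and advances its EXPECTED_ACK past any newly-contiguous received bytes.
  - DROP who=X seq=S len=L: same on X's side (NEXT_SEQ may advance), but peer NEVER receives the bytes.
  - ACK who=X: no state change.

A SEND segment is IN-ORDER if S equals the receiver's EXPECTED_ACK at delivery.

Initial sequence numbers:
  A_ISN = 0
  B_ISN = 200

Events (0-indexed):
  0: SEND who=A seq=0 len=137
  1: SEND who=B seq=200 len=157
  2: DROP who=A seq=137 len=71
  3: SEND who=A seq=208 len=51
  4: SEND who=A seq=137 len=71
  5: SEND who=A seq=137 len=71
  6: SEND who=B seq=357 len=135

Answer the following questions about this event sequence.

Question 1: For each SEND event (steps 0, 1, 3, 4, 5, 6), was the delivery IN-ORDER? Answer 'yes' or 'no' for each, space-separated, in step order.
Step 0: SEND seq=0 -> in-order
Step 1: SEND seq=200 -> in-order
Step 3: SEND seq=208 -> out-of-order
Step 4: SEND seq=137 -> in-order
Step 5: SEND seq=137 -> out-of-order
Step 6: SEND seq=357 -> in-order

Answer: yes yes no yes no yes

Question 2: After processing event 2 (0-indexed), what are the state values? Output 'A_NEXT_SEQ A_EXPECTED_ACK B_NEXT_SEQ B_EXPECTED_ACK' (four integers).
After event 0: A_seq=137 A_ack=200 B_seq=200 B_ack=137
After event 1: A_seq=137 A_ack=357 B_seq=357 B_ack=137
After event 2: A_seq=208 A_ack=357 B_seq=357 B_ack=137

208 357 357 137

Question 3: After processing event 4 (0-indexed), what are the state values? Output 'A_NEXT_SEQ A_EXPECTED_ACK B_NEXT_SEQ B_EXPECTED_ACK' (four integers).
After event 0: A_seq=137 A_ack=200 B_seq=200 B_ack=137
After event 1: A_seq=137 A_ack=357 B_seq=357 B_ack=137
After event 2: A_seq=208 A_ack=357 B_seq=357 B_ack=137
After event 3: A_seq=259 A_ack=357 B_seq=357 B_ack=137
After event 4: A_seq=259 A_ack=357 B_seq=357 B_ack=259

259 357 357 259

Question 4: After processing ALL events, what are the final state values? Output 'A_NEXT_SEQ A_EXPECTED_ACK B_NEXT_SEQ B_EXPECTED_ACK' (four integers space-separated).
Answer: 259 492 492 259

Derivation:
After event 0: A_seq=137 A_ack=200 B_seq=200 B_ack=137
After event 1: A_seq=137 A_ack=357 B_seq=357 B_ack=137
After event 2: A_seq=208 A_ack=357 B_seq=357 B_ack=137
After event 3: A_seq=259 A_ack=357 B_seq=357 B_ack=137
After event 4: A_seq=259 A_ack=357 B_seq=357 B_ack=259
After event 5: A_seq=259 A_ack=357 B_seq=357 B_ack=259
After event 6: A_seq=259 A_ack=492 B_seq=492 B_ack=259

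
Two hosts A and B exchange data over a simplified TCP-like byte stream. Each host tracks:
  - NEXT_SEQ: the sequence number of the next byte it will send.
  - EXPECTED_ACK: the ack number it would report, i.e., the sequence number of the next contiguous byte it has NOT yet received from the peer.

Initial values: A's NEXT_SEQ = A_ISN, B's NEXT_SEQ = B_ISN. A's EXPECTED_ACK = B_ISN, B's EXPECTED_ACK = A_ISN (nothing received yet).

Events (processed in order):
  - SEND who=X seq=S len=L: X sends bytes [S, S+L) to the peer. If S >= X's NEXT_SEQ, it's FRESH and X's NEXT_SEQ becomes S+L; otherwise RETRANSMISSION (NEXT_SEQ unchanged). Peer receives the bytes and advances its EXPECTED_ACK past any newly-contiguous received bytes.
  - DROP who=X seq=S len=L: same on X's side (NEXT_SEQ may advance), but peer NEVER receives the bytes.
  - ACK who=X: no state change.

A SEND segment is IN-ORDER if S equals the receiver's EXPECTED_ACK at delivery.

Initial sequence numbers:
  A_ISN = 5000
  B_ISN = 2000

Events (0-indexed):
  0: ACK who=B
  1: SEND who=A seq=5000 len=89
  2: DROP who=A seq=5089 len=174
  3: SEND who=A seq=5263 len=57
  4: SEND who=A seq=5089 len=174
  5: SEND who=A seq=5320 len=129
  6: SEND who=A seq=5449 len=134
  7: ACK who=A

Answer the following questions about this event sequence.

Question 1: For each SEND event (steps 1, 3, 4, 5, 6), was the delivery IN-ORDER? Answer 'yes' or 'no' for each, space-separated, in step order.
Answer: yes no yes yes yes

Derivation:
Step 1: SEND seq=5000 -> in-order
Step 3: SEND seq=5263 -> out-of-order
Step 4: SEND seq=5089 -> in-order
Step 5: SEND seq=5320 -> in-order
Step 6: SEND seq=5449 -> in-order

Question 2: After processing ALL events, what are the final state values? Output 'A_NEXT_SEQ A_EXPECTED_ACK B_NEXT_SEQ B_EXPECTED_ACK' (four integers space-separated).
After event 0: A_seq=5000 A_ack=2000 B_seq=2000 B_ack=5000
After event 1: A_seq=5089 A_ack=2000 B_seq=2000 B_ack=5089
After event 2: A_seq=5263 A_ack=2000 B_seq=2000 B_ack=5089
After event 3: A_seq=5320 A_ack=2000 B_seq=2000 B_ack=5089
After event 4: A_seq=5320 A_ack=2000 B_seq=2000 B_ack=5320
After event 5: A_seq=5449 A_ack=2000 B_seq=2000 B_ack=5449
After event 6: A_seq=5583 A_ack=2000 B_seq=2000 B_ack=5583
After event 7: A_seq=5583 A_ack=2000 B_seq=2000 B_ack=5583

Answer: 5583 2000 2000 5583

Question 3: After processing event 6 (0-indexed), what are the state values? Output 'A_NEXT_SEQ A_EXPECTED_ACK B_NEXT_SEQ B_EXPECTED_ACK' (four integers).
After event 0: A_seq=5000 A_ack=2000 B_seq=2000 B_ack=5000
After event 1: A_seq=5089 A_ack=2000 B_seq=2000 B_ack=5089
After event 2: A_seq=5263 A_ack=2000 B_seq=2000 B_ack=5089
After event 3: A_seq=5320 A_ack=2000 B_seq=2000 B_ack=5089
After event 4: A_seq=5320 A_ack=2000 B_seq=2000 B_ack=5320
After event 5: A_seq=5449 A_ack=2000 B_seq=2000 B_ack=5449
After event 6: A_seq=5583 A_ack=2000 B_seq=2000 B_ack=5583

5583 2000 2000 5583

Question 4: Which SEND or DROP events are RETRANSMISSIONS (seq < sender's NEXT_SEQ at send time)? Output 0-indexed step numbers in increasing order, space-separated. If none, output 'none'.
Step 1: SEND seq=5000 -> fresh
Step 2: DROP seq=5089 -> fresh
Step 3: SEND seq=5263 -> fresh
Step 4: SEND seq=5089 -> retransmit
Step 5: SEND seq=5320 -> fresh
Step 6: SEND seq=5449 -> fresh

Answer: 4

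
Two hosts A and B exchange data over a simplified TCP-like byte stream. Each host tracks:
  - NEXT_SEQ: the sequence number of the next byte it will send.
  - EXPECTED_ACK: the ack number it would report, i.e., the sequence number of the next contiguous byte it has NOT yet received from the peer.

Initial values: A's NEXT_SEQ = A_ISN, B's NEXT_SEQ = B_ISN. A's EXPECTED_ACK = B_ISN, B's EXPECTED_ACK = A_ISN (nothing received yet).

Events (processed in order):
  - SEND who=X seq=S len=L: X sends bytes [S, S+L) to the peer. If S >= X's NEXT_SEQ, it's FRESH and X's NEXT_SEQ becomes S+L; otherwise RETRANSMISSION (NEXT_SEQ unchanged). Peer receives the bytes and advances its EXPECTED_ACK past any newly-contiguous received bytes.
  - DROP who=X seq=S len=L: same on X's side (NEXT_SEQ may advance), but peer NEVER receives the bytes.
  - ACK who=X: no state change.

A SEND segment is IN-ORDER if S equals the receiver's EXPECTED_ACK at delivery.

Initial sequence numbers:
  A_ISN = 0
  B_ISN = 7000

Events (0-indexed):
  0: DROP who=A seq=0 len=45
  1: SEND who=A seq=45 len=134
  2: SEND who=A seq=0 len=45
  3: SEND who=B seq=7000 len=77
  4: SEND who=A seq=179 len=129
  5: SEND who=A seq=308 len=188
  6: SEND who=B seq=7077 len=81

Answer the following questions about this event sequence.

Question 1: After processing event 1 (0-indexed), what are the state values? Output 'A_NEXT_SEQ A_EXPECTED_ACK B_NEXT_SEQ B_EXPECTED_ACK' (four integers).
After event 0: A_seq=45 A_ack=7000 B_seq=7000 B_ack=0
After event 1: A_seq=179 A_ack=7000 B_seq=7000 B_ack=0

179 7000 7000 0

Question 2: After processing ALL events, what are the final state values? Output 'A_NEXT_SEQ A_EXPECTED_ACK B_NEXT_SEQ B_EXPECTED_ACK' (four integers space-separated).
Answer: 496 7158 7158 496

Derivation:
After event 0: A_seq=45 A_ack=7000 B_seq=7000 B_ack=0
After event 1: A_seq=179 A_ack=7000 B_seq=7000 B_ack=0
After event 2: A_seq=179 A_ack=7000 B_seq=7000 B_ack=179
After event 3: A_seq=179 A_ack=7077 B_seq=7077 B_ack=179
After event 4: A_seq=308 A_ack=7077 B_seq=7077 B_ack=308
After event 5: A_seq=496 A_ack=7077 B_seq=7077 B_ack=496
After event 6: A_seq=496 A_ack=7158 B_seq=7158 B_ack=496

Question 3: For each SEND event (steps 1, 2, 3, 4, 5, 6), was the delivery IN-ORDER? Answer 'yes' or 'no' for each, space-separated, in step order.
Step 1: SEND seq=45 -> out-of-order
Step 2: SEND seq=0 -> in-order
Step 3: SEND seq=7000 -> in-order
Step 4: SEND seq=179 -> in-order
Step 5: SEND seq=308 -> in-order
Step 6: SEND seq=7077 -> in-order

Answer: no yes yes yes yes yes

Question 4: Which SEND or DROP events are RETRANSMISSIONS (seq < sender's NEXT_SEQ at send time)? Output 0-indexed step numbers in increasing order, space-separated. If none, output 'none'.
Step 0: DROP seq=0 -> fresh
Step 1: SEND seq=45 -> fresh
Step 2: SEND seq=0 -> retransmit
Step 3: SEND seq=7000 -> fresh
Step 4: SEND seq=179 -> fresh
Step 5: SEND seq=308 -> fresh
Step 6: SEND seq=7077 -> fresh

Answer: 2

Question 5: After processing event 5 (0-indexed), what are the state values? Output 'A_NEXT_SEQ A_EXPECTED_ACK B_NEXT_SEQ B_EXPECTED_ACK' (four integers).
After event 0: A_seq=45 A_ack=7000 B_seq=7000 B_ack=0
After event 1: A_seq=179 A_ack=7000 B_seq=7000 B_ack=0
After event 2: A_seq=179 A_ack=7000 B_seq=7000 B_ack=179
After event 3: A_seq=179 A_ack=7077 B_seq=7077 B_ack=179
After event 4: A_seq=308 A_ack=7077 B_seq=7077 B_ack=308
After event 5: A_seq=496 A_ack=7077 B_seq=7077 B_ack=496

496 7077 7077 496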